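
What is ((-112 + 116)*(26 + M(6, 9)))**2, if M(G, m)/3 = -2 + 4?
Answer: 16384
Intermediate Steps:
M(G, m) = 6 (M(G, m) = 3*(-2 + 4) = 3*2 = 6)
((-112 + 116)*(26 + M(6, 9)))**2 = ((-112 + 116)*(26 + 6))**2 = (4*32)**2 = 128**2 = 16384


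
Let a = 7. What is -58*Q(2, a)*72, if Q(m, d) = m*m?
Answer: -16704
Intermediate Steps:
Q(m, d) = m²
-58*Q(2, a)*72 = -58*2²*72 = -58*4*72 = -232*72 = -16704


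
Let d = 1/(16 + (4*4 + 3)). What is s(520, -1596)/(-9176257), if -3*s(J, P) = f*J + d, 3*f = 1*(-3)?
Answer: -18199/963506985 ≈ -1.8888e-5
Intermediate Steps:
f = -1 (f = (1*(-3))/3 = (1/3)*(-3) = -1)
d = 1/35 (d = 1/(16 + (16 + 3)) = 1/(16 + 19) = 1/35 ≈ 0.028571)
s(J, P) = -1/105 + J/3 (s(J, P) = -(-J + 1/35)/3 = -(1/35 - J)/3 = -1/105 + J/3)
s(520, -1596)/(-9176257) = (-1/105 + (1/3)*520)/(-9176257) = (-1/105 + 520/3)*(-1/9176257) = (18199/105)*(-1/9176257) = -18199/963506985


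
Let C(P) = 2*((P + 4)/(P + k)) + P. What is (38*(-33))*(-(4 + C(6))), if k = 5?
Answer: 14820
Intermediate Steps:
C(P) = P + 2*(4 + P)/(5 + P) (C(P) = 2*((P + 4)/(P + 5)) + P = 2*((4 + P)/(5 + P)) + P = 2*(4 + P)/(5 + P) + P = P + 2*(4 + P)/(5 + P))
(38*(-33))*(-(4 + C(6))) = (38*(-33))*(-(4 + (8 + 6**2 + 7*6)/(5 + 6))) = -(-1254)*(4 + (8 + 36 + 42)/11) = -(-1254)*(4 + (1/11)*86) = -(-1254)*(4 + 86/11) = -(-1254)*130/11 = -1254*(-130/11) = 14820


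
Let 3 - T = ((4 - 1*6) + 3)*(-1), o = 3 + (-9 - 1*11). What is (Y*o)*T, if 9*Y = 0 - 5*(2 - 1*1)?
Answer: 340/9 ≈ 37.778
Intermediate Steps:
o = -17 (o = 3 + (-9 - 11) = 3 - 20 = -17)
Y = -5/9 (Y = (0 - 5*(2 - 1*1))/9 = (0 - 5*(2 - 1))/9 = (0 - 5*1)/9 = (0 - 5)/9 = (⅑)*(-5) = -5/9 ≈ -0.55556)
T = 4 (T = 3 - ((4 - 1*6) + 3)*(-1) = 3 - ((4 - 6) + 3)*(-1) = 3 - (-2 + 3)*(-1) = 3 - (-1) = 3 - 1*(-1) = 3 + 1 = 4)
(Y*o)*T = -5/9*(-17)*4 = (85/9)*4 = 340/9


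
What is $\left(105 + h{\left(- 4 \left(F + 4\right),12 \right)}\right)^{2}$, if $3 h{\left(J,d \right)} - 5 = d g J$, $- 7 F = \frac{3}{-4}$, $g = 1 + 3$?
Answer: $\frac{10758400}{441} \approx 24395.0$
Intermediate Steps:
$g = 4$
$F = \frac{3}{28}$ ($F = - \frac{3 \frac{1}{-4}}{7} = - \frac{3 \left(- \frac{1}{4}\right)}{7} = \left(- \frac{1}{7}\right) \left(- \frac{3}{4}\right) = \frac{3}{28} \approx 0.10714$)
$h{\left(J,d \right)} = \frac{5}{3} + \frac{4 J d}{3}$ ($h{\left(J,d \right)} = \frac{5}{3} + \frac{d 4 J}{3} = \frac{5}{3} + \frac{4 d J}{3} = \frac{5}{3} + \frac{4 J d}{3}$)
$\left(105 + h{\left(- 4 \left(F + 4\right),12 \right)}\right)^{2} = \left(105 + \left(\frac{5}{3} + \frac{4}{3} \left(- 4 \left(\frac{3}{28} + 4\right)\right) 12\right)\right)^{2} = \left(105 + \left(\frac{5}{3} + \frac{4}{3} \left(\left(-4\right) \frac{115}{28}\right) 12\right)\right)^{2} = \left(105 + \left(\frac{5}{3} + \frac{4}{3} \left(- \frac{115}{7}\right) 12\right)\right)^{2} = \left(105 + \left(\frac{5}{3} - \frac{1840}{7}\right)\right)^{2} = \left(105 - \frac{5485}{21}\right)^{2} = \left(- \frac{3280}{21}\right)^{2} = \frac{10758400}{441}$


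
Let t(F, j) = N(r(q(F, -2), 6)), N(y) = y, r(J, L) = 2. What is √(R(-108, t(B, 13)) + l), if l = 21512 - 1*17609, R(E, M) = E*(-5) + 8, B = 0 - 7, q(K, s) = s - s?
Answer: √4451 ≈ 66.716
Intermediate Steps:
q(K, s) = 0
B = -7
t(F, j) = 2
R(E, M) = 8 - 5*E (R(E, M) = -5*E + 8 = 8 - 5*E)
l = 3903 (l = 21512 - 17609 = 3903)
√(R(-108, t(B, 13)) + l) = √((8 - 5*(-108)) + 3903) = √((8 + 540) + 3903) = √(548 + 3903) = √4451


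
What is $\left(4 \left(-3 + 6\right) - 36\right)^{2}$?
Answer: $576$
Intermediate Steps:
$\left(4 \left(-3 + 6\right) - 36\right)^{2} = \left(4 \cdot 3 - 36\right)^{2} = \left(12 - 36\right)^{2} = \left(-24\right)^{2} = 576$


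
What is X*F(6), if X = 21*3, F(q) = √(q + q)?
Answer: 126*√3 ≈ 218.24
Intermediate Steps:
F(q) = √2*√q (F(q) = √(2*q) = √2*√q)
X = 63
X*F(6) = 63*(√2*√6) = 63*(2*√3) = 126*√3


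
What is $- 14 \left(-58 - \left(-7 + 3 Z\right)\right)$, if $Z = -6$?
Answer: $462$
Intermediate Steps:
$- 14 \left(-58 - \left(-7 + 3 Z\right)\right) = - 14 \left(-58 + \left(\left(-3\right) \left(-6\right) + 7\right)\right) = - 14 \left(-58 + \left(18 + 7\right)\right) = - 14 \left(-58 + 25\right) = \left(-14\right) \left(-33\right) = 462$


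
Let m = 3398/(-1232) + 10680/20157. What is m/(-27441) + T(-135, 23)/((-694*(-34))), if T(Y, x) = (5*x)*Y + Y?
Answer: -148198107639427/223327615284312 ≈ -0.66359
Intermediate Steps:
m = -9222621/4138904 (m = 3398*(-1/1232) + 10680*(1/20157) = -1699/616 + 3560/6719 = -9222621/4138904 ≈ -2.2283)
T(Y, x) = Y + 5*Y*x (T(Y, x) = 5*Y*x + Y = Y + 5*Y*x)
m/(-27441) + T(-135, 23)/((-694*(-34))) = -9222621/4138904/(-27441) + (-135*(1 + 5*23))/((-694*(-34))) = -9222621/4138904*(-1/27441) - 135*(1 + 115)/23596 = 3074207/37858554888 - 135*116*(1/23596) = 3074207/37858554888 - 15660*1/23596 = 3074207/37858554888 - 3915/5899 = -148198107639427/223327615284312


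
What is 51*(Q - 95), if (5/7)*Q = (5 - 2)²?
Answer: -21012/5 ≈ -4202.4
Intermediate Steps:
Q = 63/5 (Q = 7*(5 - 2)²/5 = (7/5)*3² = (7/5)*9 = 63/5 ≈ 12.600)
51*(Q - 95) = 51*(63/5 - 95) = 51*(-412/5) = -21012/5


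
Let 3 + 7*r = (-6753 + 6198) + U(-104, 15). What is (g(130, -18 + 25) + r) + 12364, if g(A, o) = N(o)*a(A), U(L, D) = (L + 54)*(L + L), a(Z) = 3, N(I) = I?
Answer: 13791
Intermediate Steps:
U(L, D) = 2*L*(54 + L) (U(L, D) = (54 + L)*(2*L) = 2*L*(54 + L))
r = 1406 (r = -3/7 + ((-6753 + 6198) + 2*(-104)*(54 - 104))/7 = -3/7 + (-555 + 2*(-104)*(-50))/7 = -3/7 + (-555 + 10400)/7 = -3/7 + (⅐)*9845 = -3/7 + 9845/7 = 1406)
g(A, o) = 3*o (g(A, o) = o*3 = 3*o)
(g(130, -18 + 25) + r) + 12364 = (3*(-18 + 25) + 1406) + 12364 = (3*7 + 1406) + 12364 = (21 + 1406) + 12364 = 1427 + 12364 = 13791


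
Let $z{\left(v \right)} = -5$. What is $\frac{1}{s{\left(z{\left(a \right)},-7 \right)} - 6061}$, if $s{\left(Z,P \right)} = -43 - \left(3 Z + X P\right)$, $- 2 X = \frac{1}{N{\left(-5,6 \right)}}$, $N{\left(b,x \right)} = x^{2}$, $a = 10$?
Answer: $- \frac{72}{438415} \approx -0.00016423$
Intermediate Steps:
$X = - \frac{1}{72}$ ($X = - \frac{1}{2 \cdot 6^{2}} = - \frac{1}{2 \cdot 36} = \left(- \frac{1}{2}\right) \frac{1}{36} = - \frac{1}{72} \approx -0.013889$)
$s{\left(Z,P \right)} = -43 - 3 Z + \frac{P}{72}$ ($s{\left(Z,P \right)} = -43 - \left(3 Z - \frac{P}{72}\right) = -43 + \left(- 3 Z + \frac{P}{72}\right) = -43 - 3 Z + \frac{P}{72}$)
$\frac{1}{s{\left(z{\left(a \right)},-7 \right)} - 6061} = \frac{1}{\left(-43 - -15 + \frac{1}{72} \left(-7\right)\right) - 6061} = \frac{1}{\left(-43 + 15 - \frac{7}{72}\right) - 6061} = \frac{1}{- \frac{2023}{72} - 6061} = \frac{1}{- \frac{438415}{72}} = - \frac{72}{438415}$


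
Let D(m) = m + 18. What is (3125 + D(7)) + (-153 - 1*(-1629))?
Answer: 4626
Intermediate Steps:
D(m) = 18 + m
(3125 + D(7)) + (-153 - 1*(-1629)) = (3125 + (18 + 7)) + (-153 - 1*(-1629)) = (3125 + 25) + (-153 + 1629) = 3150 + 1476 = 4626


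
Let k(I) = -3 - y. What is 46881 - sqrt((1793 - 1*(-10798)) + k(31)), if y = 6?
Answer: 46881 - 3*sqrt(1398) ≈ 46769.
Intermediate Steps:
k(I) = -9 (k(I) = -3 - 1*6 = -3 - 6 = -9)
46881 - sqrt((1793 - 1*(-10798)) + k(31)) = 46881 - sqrt((1793 - 1*(-10798)) - 9) = 46881 - sqrt((1793 + 10798) - 9) = 46881 - sqrt(12591 - 9) = 46881 - sqrt(12582) = 46881 - 3*sqrt(1398)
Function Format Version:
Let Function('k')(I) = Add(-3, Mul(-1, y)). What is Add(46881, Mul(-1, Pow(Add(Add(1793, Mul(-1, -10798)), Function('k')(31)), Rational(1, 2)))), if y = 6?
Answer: Add(46881, Mul(-3, Pow(1398, Rational(1, 2)))) ≈ 46769.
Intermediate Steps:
Function('k')(I) = -9 (Function('k')(I) = Add(-3, Mul(-1, 6)) = Add(-3, -6) = -9)
Add(46881, Mul(-1, Pow(Add(Add(1793, Mul(-1, -10798)), Function('k')(31)), Rational(1, 2)))) = Add(46881, Mul(-1, Pow(Add(Add(1793, Mul(-1, -10798)), -9), Rational(1, 2)))) = Add(46881, Mul(-1, Pow(Add(Add(1793, 10798), -9), Rational(1, 2)))) = Add(46881, Mul(-1, Pow(Add(12591, -9), Rational(1, 2)))) = Add(46881, Mul(-1, Pow(12582, Rational(1, 2)))) = Add(46881, Mul(-1, Mul(3, Pow(1398, Rational(1, 2))))) = Add(46881, Mul(-3, Pow(1398, Rational(1, 2))))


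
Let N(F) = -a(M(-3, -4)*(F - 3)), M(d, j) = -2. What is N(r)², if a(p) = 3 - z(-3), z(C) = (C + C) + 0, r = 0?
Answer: 81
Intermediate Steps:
z(C) = 2*C (z(C) = 2*C + 0 = 2*C)
a(p) = 9 (a(p) = 3 - 2*(-3) = 3 - 1*(-6) = 3 + 6 = 9)
N(F) = -9 (N(F) = -1*9 = -9)
N(r)² = (-9)² = 81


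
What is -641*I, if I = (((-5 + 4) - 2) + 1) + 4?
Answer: -1282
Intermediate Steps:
I = 2 (I = ((-1 - 2) + 1) + 4 = (-3 + 1) + 4 = -2 + 4 = 2)
-641*I = -641*2 = -1282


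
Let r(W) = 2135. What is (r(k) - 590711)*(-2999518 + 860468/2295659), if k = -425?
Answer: 4052857604461642944/2295659 ≈ 1.7654e+12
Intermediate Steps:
(r(k) - 590711)*(-2999518 + 860468/2295659) = (2135 - 590711)*(-2999518 + 860468/2295659) = -588576*(-2999518 + 860468*(1/2295659)) = -588576*(-2999518 + 860468/2295659) = -588576*(-6885869631894/2295659) = 4052857604461642944/2295659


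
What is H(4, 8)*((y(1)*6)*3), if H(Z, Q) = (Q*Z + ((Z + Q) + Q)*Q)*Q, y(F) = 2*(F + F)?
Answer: 110592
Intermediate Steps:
y(F) = 4*F (y(F) = 2*(2*F) = 4*F)
H(Z, Q) = Q*(Q*Z + Q*(Z + 2*Q)) (H(Z, Q) = (Q*Z + ((Q + Z) + Q)*Q)*Q = (Q*Z + (Z + 2*Q)*Q)*Q = (Q*Z + Q*(Z + 2*Q))*Q = Q*(Q*Z + Q*(Z + 2*Q)))
H(4, 8)*((y(1)*6)*3) = (2*8²*(8 + 4))*(((4*1)*6)*3) = (2*64*12)*((4*6)*3) = 1536*(24*3) = 1536*72 = 110592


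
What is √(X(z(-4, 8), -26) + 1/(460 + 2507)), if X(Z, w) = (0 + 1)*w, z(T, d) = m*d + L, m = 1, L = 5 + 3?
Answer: I*√228877347/2967 ≈ 5.099*I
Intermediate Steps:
L = 8
z(T, d) = 8 + d (z(T, d) = 1*d + 8 = d + 8 = 8 + d)
X(Z, w) = w (X(Z, w) = 1*w = w)
√(X(z(-4, 8), -26) + 1/(460 + 2507)) = √(-26 + 1/(460 + 2507)) = √(-26 + 1/2967) = √(-77141/2967) = I*√228877347/2967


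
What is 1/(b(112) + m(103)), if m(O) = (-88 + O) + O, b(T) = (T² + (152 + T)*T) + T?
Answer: 1/42342 ≈ 2.3617e-5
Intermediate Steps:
b(T) = T + T² + T*(152 + T) (b(T) = (T² + T*(152 + T)) + T = T + T² + T*(152 + T))
m(O) = -88 + 2*O
1/(b(112) + m(103)) = 1/(112*(153 + 2*112) + (-88 + 2*103)) = 1/(112*(153 + 224) + (-88 + 206)) = 1/(112*377 + 118) = 1/(42224 + 118) = 1/42342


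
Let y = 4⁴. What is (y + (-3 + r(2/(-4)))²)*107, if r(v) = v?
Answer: 114811/4 ≈ 28703.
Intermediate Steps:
y = 256
(y + (-3 + r(2/(-4)))²)*107 = (256 + (-3 + 2/(-4))²)*107 = (256 + (-3 + 2*(-¼))²)*107 = (256 + (-3 - ½)²)*107 = (256 + (-7/2)²)*107 = (256 + 49/4)*107 = (1073/4)*107 = 114811/4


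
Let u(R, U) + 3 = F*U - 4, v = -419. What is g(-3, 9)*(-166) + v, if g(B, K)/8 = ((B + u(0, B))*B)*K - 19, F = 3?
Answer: -656451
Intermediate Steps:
u(R, U) = -7 + 3*U (u(R, U) = -3 + (3*U - 4) = -3 + (-4 + 3*U) = -7 + 3*U)
g(B, K) = -152 + 8*B*K*(-7 + 4*B) (g(B, K) = 8*(((B + (-7 + 3*B))*B)*K - 19) = 8*(((-7 + 4*B)*B)*K - 19) = 8*((B*(-7 + 4*B))*K - 19) = 8*(B*K*(-7 + 4*B) - 19) = 8*(-19 + B*K*(-7 + 4*B)) = -152 + 8*B*K*(-7 + 4*B))
g(-3, 9)*(-166) + v = (-152 - 56*(-3)*9 + 32*9*(-3)²)*(-166) - 419 = (-152 + 1512 + 32*9*9)*(-166) - 419 = (-152 + 1512 + 2592)*(-166) - 419 = 3952*(-166) - 419 = -656032 - 419 = -656451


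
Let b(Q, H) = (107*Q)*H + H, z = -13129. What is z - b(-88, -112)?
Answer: -1067609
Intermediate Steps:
b(Q, H) = H + 107*H*Q (b(Q, H) = 107*H*Q + H = H + 107*H*Q)
z - b(-88, -112) = -13129 - (-112)*(1 + 107*(-88)) = -13129 - (-112)*(1 - 9416) = -13129 - (-112)*(-9415) = -13129 - 1*1054480 = -13129 - 1054480 = -1067609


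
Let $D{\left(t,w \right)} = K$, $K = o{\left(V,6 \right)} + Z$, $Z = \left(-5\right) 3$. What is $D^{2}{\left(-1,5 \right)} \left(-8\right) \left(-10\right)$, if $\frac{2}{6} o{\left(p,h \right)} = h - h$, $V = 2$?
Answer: $18000$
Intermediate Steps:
$o{\left(p,h \right)} = 0$ ($o{\left(p,h \right)} = 3 \left(h - h\right) = 3 \cdot 0 = 0$)
$Z = -15$
$K = -15$ ($K = 0 - 15 = -15$)
$D{\left(t,w \right)} = -15$
$D^{2}{\left(-1,5 \right)} \left(-8\right) \left(-10\right) = \left(-15\right)^{2} \left(-8\right) \left(-10\right) = 225 \left(-8\right) \left(-10\right) = \left(-1800\right) \left(-10\right) = 18000$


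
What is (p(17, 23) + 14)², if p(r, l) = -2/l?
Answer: 102400/529 ≈ 193.57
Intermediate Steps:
(p(17, 23) + 14)² = (-2/23 + 14)² = (320/23)² = 102400/529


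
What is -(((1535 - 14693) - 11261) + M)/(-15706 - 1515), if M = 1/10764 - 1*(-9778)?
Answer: -157595723/185366844 ≈ -0.85018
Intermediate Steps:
M = 105250393/10764 (M = 1/10764 + 9778 = 105250393/10764 ≈ 9778.0)
-(((1535 - 14693) - 11261) + M)/(-15706 - 1515) = -(((1535 - 14693) - 11261) + 105250393/10764)/(-15706 - 1515) = -((-13158 - 11261) + 105250393/10764)/(-17221) = -(-24419 + 105250393/10764)*(-1)/17221 = -(-157595723)*(-1)/(10764*17221) = -1*157595723/185366844 = -157595723/185366844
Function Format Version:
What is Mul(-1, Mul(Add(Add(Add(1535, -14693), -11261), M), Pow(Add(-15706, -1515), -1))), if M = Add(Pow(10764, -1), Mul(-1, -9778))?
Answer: Rational(-157595723, 185366844) ≈ -0.85018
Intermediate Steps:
M = Rational(105250393, 10764) (M = Add(Rational(1, 10764), 9778) = Rational(105250393, 10764) ≈ 9778.0)
Mul(-1, Mul(Add(Add(Add(1535, -14693), -11261), M), Pow(Add(-15706, -1515), -1))) = Mul(-1, Mul(Add(Add(Add(1535, -14693), -11261), Rational(105250393, 10764)), Pow(Add(-15706, -1515), -1))) = Mul(-1, Mul(Add(Add(-13158, -11261), Rational(105250393, 10764)), Pow(-17221, -1))) = Mul(-1, Mul(Add(-24419, Rational(105250393, 10764)), Rational(-1, 17221))) = Mul(-1, Mul(Rational(-157595723, 10764), Rational(-1, 17221))) = Mul(-1, Rational(157595723, 185366844)) = Rational(-157595723, 185366844)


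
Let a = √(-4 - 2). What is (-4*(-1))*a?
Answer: 4*I*√6 ≈ 9.798*I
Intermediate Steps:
a = I*√6 (a = √(-6) = I*√6 ≈ 2.4495*I)
(-4*(-1))*a = (-4*(-1))*(I*√6) = 4*(I*√6) = 4*I*√6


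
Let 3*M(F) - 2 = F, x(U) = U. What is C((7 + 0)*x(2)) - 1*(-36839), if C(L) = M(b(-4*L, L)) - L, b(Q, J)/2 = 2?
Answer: 36827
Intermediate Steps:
b(Q, J) = 4 (b(Q, J) = 2*2 = 4)
M(F) = ⅔ + F/3
C(L) = 2 - L (C(L) = (⅔ + (⅓)*4) - L = (⅔ + 4/3) - L = 2 - L)
C((7 + 0)*x(2)) - 1*(-36839) = (2 - (7 + 0)*2) - 1*(-36839) = (2 - 7*2) + 36839 = (2 - 1*14) + 36839 = (2 - 14) + 36839 = -12 + 36839 = 36827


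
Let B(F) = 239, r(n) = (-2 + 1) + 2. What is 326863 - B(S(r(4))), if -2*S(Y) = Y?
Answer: 326624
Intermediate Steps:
r(n) = 1 (r(n) = -1 + 2 = 1)
S(Y) = -Y/2
326863 - B(S(r(4))) = 326863 - 1*239 = 326863 - 239 = 326624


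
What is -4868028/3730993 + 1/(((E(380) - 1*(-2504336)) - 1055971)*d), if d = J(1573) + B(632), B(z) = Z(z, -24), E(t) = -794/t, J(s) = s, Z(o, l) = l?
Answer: -2075083040929376846/1590401760789189621 ≈ -1.3048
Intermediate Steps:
B(z) = -24
d = 1549 (d = 1573 - 24 = 1549)
-4868028/3730993 + 1/(((E(380) - 1*(-2504336)) - 1055971)*d) = -4868028/3730993 + 1/((-794/380 - 1*(-2504336)) - 1055971*1549) = -4868028*1/3730993 + (1/1549)/((-794*1/380 + 2504336) - 1055971) = -4868028/3730993 + (1/1549)/((-397/190 + 2504336) - 1055971) = -4868028/3730993 + (1/1549)/(475823443/190 - 1055971) = -4868028/3730993 + (1/1549)/(275188953/190) = -4868028/3730993 + (190/275188953)*(1/1549) = -4868028/3730993 + 190/426267688197 = -2075083040929376846/1590401760789189621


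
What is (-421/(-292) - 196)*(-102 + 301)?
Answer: -11305389/292 ≈ -38717.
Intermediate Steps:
(-421/(-292) - 196)*(-102 + 301) = (-421*(-1/292) - 196)*199 = (421/292 - 196)*199 = -56811/292*199 = -11305389/292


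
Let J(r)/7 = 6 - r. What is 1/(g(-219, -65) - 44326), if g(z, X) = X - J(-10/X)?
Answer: -13/577615 ≈ -2.2506e-5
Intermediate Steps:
J(r) = 42 - 7*r (J(r) = 7*(6 - r) = 42 - 7*r)
g(z, X) = -42 + X - 70/X (g(z, X) = X - (42 - (-70)/X) = X - (42 + 70/X) = X + (-42 - 70/X) = -42 + X - 70/X)
1/(g(-219, -65) - 44326) = 1/((-42 - 65 - 70/(-65)) - 44326) = 1/((-42 - 65 - 70*(-1/65)) - 44326) = 1/((-42 - 65 + 14/13) - 44326) = 1/(-1377/13 - 44326) = 1/(-577615/13) = -13/577615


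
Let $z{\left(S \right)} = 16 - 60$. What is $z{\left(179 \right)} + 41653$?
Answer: $41609$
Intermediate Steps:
$z{\left(S \right)} = -44$ ($z{\left(S \right)} = 16 - 60 = -44$)
$z{\left(179 \right)} + 41653 = -44 + 41653 = 41609$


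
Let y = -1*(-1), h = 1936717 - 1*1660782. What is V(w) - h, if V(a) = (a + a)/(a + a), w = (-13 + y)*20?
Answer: -275934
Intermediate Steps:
h = 275935 (h = 1936717 - 1660782 = 275935)
y = 1
w = -240 (w = (-13 + 1)*20 = -12*20 = -240)
V(a) = 1 (V(a) = (2*a)/((2*a)) = (2*a)*(1/(2*a)) = 1)
V(w) - h = 1 - 1*275935 = 1 - 275935 = -275934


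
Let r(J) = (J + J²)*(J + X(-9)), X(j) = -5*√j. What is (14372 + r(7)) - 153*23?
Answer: 11245 - 840*I ≈ 11245.0 - 840.0*I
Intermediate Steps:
r(J) = (J + J²)*(J - 15*I)
(14372 + r(7)) - 153*23 = (14372 + 7*(7 + 7² - 15*I - 15*I*7)) - 153*23 = (14372 + 7*(7 + 49 - 15*I - 105*I)) - 3519 = (14372 + 7*(56 - 120*I)) - 3519 = (14372 + (392 - 840*I)) - 3519 = (14764 - 840*I) - 3519 = 11245 - 840*I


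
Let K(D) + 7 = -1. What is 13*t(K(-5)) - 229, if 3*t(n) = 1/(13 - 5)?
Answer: -5483/24 ≈ -228.46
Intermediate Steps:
K(D) = -8 (K(D) = -7 - 1 = -8)
t(n) = 1/24 (t(n) = 1/(3*(13 - 5)) = (1/3)/8 = (1/3)*(1/8) = 1/24)
13*t(K(-5)) - 229 = 13*(1/24) - 229 = 13/24 - 229 = -5483/24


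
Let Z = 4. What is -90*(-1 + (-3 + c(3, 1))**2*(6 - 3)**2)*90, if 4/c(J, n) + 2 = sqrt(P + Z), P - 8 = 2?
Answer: -508032 + 128304*sqrt(14) ≈ -27962.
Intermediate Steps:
P = 10 (P = 8 + 2 = 10)
c(J, n) = 4/(-2 + sqrt(14)) (c(J, n) = 4/(-2 + sqrt(10 + 4)) = 4/(-2 + sqrt(14)))
-90*(-1 + (-3 + c(3, 1))**2*(6 - 3)**2)*90 = -90*(-1 + (-3 + (4/5 + 2*sqrt(14)/5))**2*(6 - 3)**2)*90 = -90*(-1 + (-11/5 + 2*sqrt(14)/5)**2*3**2)*90 = -90*(-1 + (-11/5 + 2*sqrt(14)/5)**2*9)*90 = -90*(-1 + 9*(-11/5 + 2*sqrt(14)/5)**2)*90 = -(-90 + 810*(-11/5 + 2*sqrt(14)/5)**2)*90 = -(-8100 + 72900*(-11/5 + 2*sqrt(14)/5)**2) = 8100 - 72900*(-11/5 + 2*sqrt(14)/5)**2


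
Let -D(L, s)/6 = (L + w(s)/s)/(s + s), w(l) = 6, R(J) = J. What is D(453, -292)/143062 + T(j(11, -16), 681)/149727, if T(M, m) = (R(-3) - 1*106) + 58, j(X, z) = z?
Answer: -93781130983/304395948454256 ≈ -0.00030809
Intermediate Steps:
T(M, m) = -51 (T(M, m) = (-3 - 1*106) + 58 = (-3 - 106) + 58 = -109 + 58 = -51)
D(L, s) = -3*(L + 6/s)/s (D(L, s) = -6*(L + 6/s)/(s + s) = -6*(L + 6/s)/(2*s) = -6*(L + 6/s)*1/(2*s) = -3*(L + 6/s)/s)
D(453, -292)/143062 + T(j(11, -16), 681)/149727 = (3*(-6 - 1*453*(-292))/(-292)²)/143062 - 51/149727 = (3*(1/85264)*(-6 + 132276))*(1/143062) - 51*1/149727 = (3*(1/85264)*132270)*(1/143062) - 17/49909 = (198405/42632)*(1/143062) - 17/49909 = 198405/6099019184 - 17/49909 = -93781130983/304395948454256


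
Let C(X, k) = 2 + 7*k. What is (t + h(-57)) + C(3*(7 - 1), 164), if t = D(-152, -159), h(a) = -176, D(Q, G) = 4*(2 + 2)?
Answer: 990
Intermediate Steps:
D(Q, G) = 16 (D(Q, G) = 4*4 = 16)
t = 16
(t + h(-57)) + C(3*(7 - 1), 164) = (16 - 176) + (2 + 7*164) = -160 + (2 + 1148) = -160 + 1150 = 990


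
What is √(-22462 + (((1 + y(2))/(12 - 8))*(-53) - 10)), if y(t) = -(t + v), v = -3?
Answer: I*√89994/2 ≈ 150.0*I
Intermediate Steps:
y(t) = 3 - t (y(t) = -(t - 3) = -(-3 + t) = 3 - t)
√(-22462 + (((1 + y(2))/(12 - 8))*(-53) - 10)) = √(-22462 + (((1 + (3 - 1*2))/(12 - 8))*(-53) - 10)) = √(-22462 + (((1 + (3 - 2))/4)*(-53) - 10)) = √(-22462 + (((1 + 1)*(¼))*(-53) - 10)) = √(-22462 + ((2*(¼))*(-53) - 10)) = √(-22462 + ((½)*(-53) - 10)) = √(-22462 + (-53/2 - 10)) = √(-22462 - 73/2) = √(-44997/2) = I*√89994/2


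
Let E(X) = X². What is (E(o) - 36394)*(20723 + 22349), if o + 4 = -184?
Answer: -45225600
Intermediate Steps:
o = -188 (o = -4 - 184 = -188)
(E(o) - 36394)*(20723 + 22349) = ((-188)² - 36394)*(20723 + 22349) = (35344 - 36394)*43072 = -1050*43072 = -45225600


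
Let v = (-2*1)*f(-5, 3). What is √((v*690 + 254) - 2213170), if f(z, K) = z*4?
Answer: 2*I*√546329 ≈ 1478.3*I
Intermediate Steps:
f(z, K) = 4*z
v = 40 (v = (-2*1)*(4*(-5)) = -2*(-20) = 40)
√((v*690 + 254) - 2213170) = √((40*690 + 254) - 2213170) = √((27600 + 254) - 2213170) = √(27854 - 2213170) = √(-2185316) = 2*I*√546329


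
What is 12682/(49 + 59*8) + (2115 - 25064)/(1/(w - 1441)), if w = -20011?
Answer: 256489327590/521 ≈ 4.9230e+8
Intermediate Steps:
12682/(49 + 59*8) + (2115 - 25064)/(1/(w - 1441)) = 12682/(49 + 59*8) + (2115 - 25064)/(1/(-20011 - 1441)) = 12682/(49 + 472) - 22949/(1/(-21452)) = 12682/521 - 22949/(-1/21452) = 12682*(1/521) - 22949*(-21452) = 12682/521 + 492301948 = 256489327590/521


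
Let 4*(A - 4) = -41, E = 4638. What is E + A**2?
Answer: 74833/16 ≈ 4677.1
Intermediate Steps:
A = -25/4 (A = 4 + (1/4)*(-41) = 4 - 41/4 = -25/4 ≈ -6.2500)
E + A**2 = 4638 + (-25/4)**2 = 4638 + 625/16 = 74833/16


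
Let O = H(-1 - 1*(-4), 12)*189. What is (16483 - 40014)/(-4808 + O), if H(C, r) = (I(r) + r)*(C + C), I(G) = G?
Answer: -23531/22408 ≈ -1.0501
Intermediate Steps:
H(C, r) = 4*C*r (H(C, r) = (r + r)*(C + C) = (2*r)*(2*C) = 4*C*r)
O = 27216 (O = (4*(-1 - 1*(-4))*12)*189 = (4*(-1 + 4)*12)*189 = (4*3*12)*189 = 144*189 = 27216)
(16483 - 40014)/(-4808 + O) = (16483 - 40014)/(-4808 + 27216) = -23531/22408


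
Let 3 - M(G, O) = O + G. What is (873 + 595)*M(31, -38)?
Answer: 14680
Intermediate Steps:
M(G, O) = 3 - G - O (M(G, O) = 3 - (O + G) = 3 - (G + O) = 3 + (-G - O) = 3 - G - O)
(873 + 595)*M(31, -38) = (873 + 595)*(3 - 1*31 - 1*(-38)) = 1468*(3 - 31 + 38) = 1468*10 = 14680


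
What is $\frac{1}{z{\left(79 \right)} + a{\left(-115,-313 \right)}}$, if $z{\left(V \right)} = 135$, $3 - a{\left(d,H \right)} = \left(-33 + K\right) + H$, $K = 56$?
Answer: $\frac{1}{428} \approx 0.0023364$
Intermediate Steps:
$a{\left(d,H \right)} = -20 - H$ ($a{\left(d,H \right)} = 3 - \left(\left(-33 + 56\right) + H\right) = 3 - \left(23 + H\right) = -20 - H$)
$\frac{1}{z{\left(79 \right)} + a{\left(-115,-313 \right)}} = \frac{1}{135 - -293} = \frac{1}{135 + \left(-20 + 313\right)} = \frac{1}{135 + 293} = \frac{1}{428}$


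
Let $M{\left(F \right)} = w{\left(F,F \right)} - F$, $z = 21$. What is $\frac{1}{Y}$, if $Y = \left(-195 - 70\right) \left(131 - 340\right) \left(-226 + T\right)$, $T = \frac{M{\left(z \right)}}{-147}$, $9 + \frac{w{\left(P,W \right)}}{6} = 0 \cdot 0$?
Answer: $- \frac{49}{611948865} \approx -8.0072 \cdot 10^{-8}$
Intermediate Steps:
$w{\left(P,W \right)} = -54$ ($w{\left(P,W \right)} = -54 + 6 \cdot 0 \cdot 0 = -54 + 6 \cdot 0 = -54 + 0 = -54$)
$M{\left(F \right)} = -54 - F$
$T = \frac{25}{49}$ ($T = \frac{-54 - 21}{-147} = \left(-54 - 21\right) \left(- \frac{1}{147}\right) = \left(-75\right) \left(- \frac{1}{147}\right) = \frac{25}{49} \approx 0.5102$)
$Y = - \frac{611948865}{49}$ ($Y = \left(-195 - 70\right) \left(131 - 340\right) \left(-226 + \frac{25}{49}\right) = \left(-195 - 70\right) \left(\left(-209\right) \left(- \frac{11049}{49}\right)\right) = \left(-265\right) \frac{2309241}{49} = - \frac{611948865}{49} \approx -1.2489 \cdot 10^{7}$)
$\frac{1}{Y} = \frac{1}{- \frac{611948865}{49}} = - \frac{49}{611948865}$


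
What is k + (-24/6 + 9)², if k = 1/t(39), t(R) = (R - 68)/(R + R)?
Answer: 647/29 ≈ 22.310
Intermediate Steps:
t(R) = (-68 + R)/(2*R) (t(R) = (-68 + R)/((2*R)) = (-68 + R)*(1/(2*R)) = (-68 + R)/(2*R))
k = -78/29 (k = 1/((½)*(-68 + 39)/39) = 1/((½)*(1/39)*(-29)) = 1/(-29/78) = -78/29 ≈ -2.6897)
k + (-24/6 + 9)² = -78/29 + (-24/6 + 9)² = -78/29 + (-24*⅙ + 9)² = -78/29 + (-4 + 9)² = -78/29 + 5² = -78/29 + 25 = 647/29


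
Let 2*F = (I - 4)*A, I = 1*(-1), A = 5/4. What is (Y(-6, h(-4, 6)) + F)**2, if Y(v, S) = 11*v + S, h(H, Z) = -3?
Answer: 332929/64 ≈ 5202.0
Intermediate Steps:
A = 5/4 (A = 5*(1/4) = 5/4 ≈ 1.2500)
I = -1
Y(v, S) = S + 11*v
F = -25/8 (F = ((-1 - 4)*(5/4))/2 = (-5*5/4)/2 = (1/2)*(-25/4) = -25/8 ≈ -3.1250)
(Y(-6, h(-4, 6)) + F)**2 = ((-3 + 11*(-6)) - 25/8)**2 = ((-3 - 66) - 25/8)**2 = (-69 - 25/8)**2 = (-577/8)**2 = 332929/64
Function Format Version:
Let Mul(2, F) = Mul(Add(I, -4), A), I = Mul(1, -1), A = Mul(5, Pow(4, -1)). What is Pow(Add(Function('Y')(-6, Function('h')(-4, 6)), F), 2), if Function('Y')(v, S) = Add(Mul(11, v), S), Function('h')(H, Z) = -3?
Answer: Rational(332929, 64) ≈ 5202.0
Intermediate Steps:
A = Rational(5, 4) (A = Mul(5, Rational(1, 4)) = Rational(5, 4) ≈ 1.2500)
I = -1
Function('Y')(v, S) = Add(S, Mul(11, v))
F = Rational(-25, 8) (F = Mul(Rational(1, 2), Mul(Add(-1, -4), Rational(5, 4))) = Mul(Rational(1, 2), Mul(-5, Rational(5, 4))) = Mul(Rational(1, 2), Rational(-25, 4)) = Rational(-25, 8) ≈ -3.1250)
Pow(Add(Function('Y')(-6, Function('h')(-4, 6)), F), 2) = Pow(Add(Add(-3, Mul(11, -6)), Rational(-25, 8)), 2) = Pow(Add(Add(-3, -66), Rational(-25, 8)), 2) = Pow(Add(-69, Rational(-25, 8)), 2) = Pow(Rational(-577, 8), 2) = Rational(332929, 64)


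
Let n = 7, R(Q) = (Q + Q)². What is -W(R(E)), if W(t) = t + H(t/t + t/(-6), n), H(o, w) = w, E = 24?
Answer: -2311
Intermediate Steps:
R(Q) = 4*Q² (R(Q) = (2*Q)² = 4*Q²)
W(t) = 7 + t (W(t) = t + 7 = 7 + t)
-W(R(E)) = -(7 + 4*24²) = -(7 + 4*576) = -(7 + 2304) = -1*2311 = -2311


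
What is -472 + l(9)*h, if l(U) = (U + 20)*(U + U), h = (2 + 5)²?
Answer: 25106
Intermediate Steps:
h = 49 (h = 7² = 49)
l(U) = 2*U*(20 + U) (l(U) = (20 + U)*(2*U) = 2*U*(20 + U))
-472 + l(9)*h = -472 + (2*9*(20 + 9))*49 = -472 + (2*9*29)*49 = -472 + 522*49 = -472 + 25578 = 25106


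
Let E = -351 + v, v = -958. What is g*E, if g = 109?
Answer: -142681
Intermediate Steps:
E = -1309 (E = -351 - 958 = -1309)
g*E = 109*(-1309) = -142681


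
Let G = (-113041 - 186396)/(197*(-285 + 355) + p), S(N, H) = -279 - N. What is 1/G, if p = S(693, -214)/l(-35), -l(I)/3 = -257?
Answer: -75398/1637347 ≈ -0.046049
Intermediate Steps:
l(I) = 771 (l(I) = -3*(-257) = 771)
p = -324/257 (p = (-279 - 1*693)/771 = (-279 - 693)*(1/771) = -972*1/771 = -324/257 ≈ -1.2607)
G = -1637347/75398 (G = (-113041 - 186396)/(197*(-285 + 355) - 324/257) = -299437/(197*70 - 324/257) = -299437/(13790 - 324/257) = -299437/3543706/257 = -299437*257/3543706 = -1637347/75398 ≈ -21.716)
1/G = 1/(-1637347/75398) = -75398/1637347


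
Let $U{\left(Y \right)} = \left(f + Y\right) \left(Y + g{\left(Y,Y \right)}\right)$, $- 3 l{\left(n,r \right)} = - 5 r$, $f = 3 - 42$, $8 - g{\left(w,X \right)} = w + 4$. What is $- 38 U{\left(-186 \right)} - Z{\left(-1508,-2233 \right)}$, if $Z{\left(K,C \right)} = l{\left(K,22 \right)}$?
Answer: $\frac{102490}{3} \approx 34163.0$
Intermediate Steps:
$g{\left(w,X \right)} = 4 - w$ ($g{\left(w,X \right)} = 8 - \left(w + 4\right) = 8 - \left(4 + w\right) = 4 - w$)
$f = -39$
$l{\left(n,r \right)} = \frac{5 r}{3}$ ($l{\left(n,r \right)} = - \frac{\left(-5\right) r}{3} = \frac{5 r}{3}$)
$Z{\left(K,C \right)} = \frac{110}{3}$ ($Z{\left(K,C \right)} = \frac{5}{3} \cdot 22 = \frac{110}{3}$)
$U{\left(Y \right)} = -156 + 4 Y$ ($U{\left(Y \right)} = \left(-39 + Y\right) \left(Y - \left(-4 + Y\right)\right) = \left(-39 + Y\right) 4 = -156 + 4 Y$)
$- 38 U{\left(-186 \right)} - Z{\left(-1508,-2233 \right)} = - 38 \left(-156 + 4 \left(-186\right)\right) - \frac{110}{3} = - 38 \left(-156 - 744\right) - \frac{110}{3} = \left(-38\right) \left(-900\right) - \frac{110}{3} = 34200 - \frac{110}{3} = \frac{102490}{3}$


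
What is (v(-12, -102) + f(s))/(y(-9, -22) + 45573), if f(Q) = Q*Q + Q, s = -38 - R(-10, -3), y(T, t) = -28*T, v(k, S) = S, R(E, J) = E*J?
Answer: 4454/45825 ≈ 0.097196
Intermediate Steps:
s = -68 (s = -38 - (-10)*(-3) = -38 - 1*30 = -38 - 30 = -68)
f(Q) = Q + Q² (f(Q) = Q² + Q = Q + Q²)
(v(-12, -102) + f(s))/(y(-9, -22) + 45573) = (-102 - 68*(1 - 68))/(-28*(-9) + 45573) = (-102 - 68*(-67))/(252 + 45573) = (-102 + 4556)/45825 = 4454*(1/45825) = 4454/45825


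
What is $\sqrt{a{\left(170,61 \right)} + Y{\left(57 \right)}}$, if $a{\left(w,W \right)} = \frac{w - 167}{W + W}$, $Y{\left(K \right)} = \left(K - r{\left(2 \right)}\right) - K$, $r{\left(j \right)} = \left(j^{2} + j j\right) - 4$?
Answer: $\frac{i \sqrt{59170}}{122} \approx 1.9938 i$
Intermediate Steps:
$r{\left(j \right)} = -4 + 2 j^{2}$ ($r{\left(j \right)} = \left(j^{2} + j^{2}\right) - 4 = 2 j^{2} - 4 = -4 + 2 j^{2}$)
$Y{\left(K \right)} = -4$ ($Y{\left(K \right)} = \left(K - \left(-4 + 2 \cdot 2^{2}\right)\right) - K = \left(K - \left(-4 + 2 \cdot 4\right)\right) - K = \left(K - \left(-4 + 8\right)\right) - K = \left(K - 4\right) - K = \left(-4 + K\right) - K = -4$)
$a{\left(w,W \right)} = \frac{-167 + w}{2 W}$
$\sqrt{a{\left(170,61 \right)} + Y{\left(57 \right)}} = \sqrt{\frac{-167 + 170}{2 \cdot 61} - 4} = \sqrt{\frac{1}{2} \cdot \frac{1}{61} \cdot 3 - 4} = \sqrt{\frac{3}{122} - 4} = \sqrt{- \frac{485}{122}} = \frac{i \sqrt{59170}}{122}$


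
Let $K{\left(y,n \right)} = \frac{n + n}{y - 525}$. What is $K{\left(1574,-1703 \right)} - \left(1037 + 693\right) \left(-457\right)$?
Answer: $\frac{829346484}{1049} \approx 7.9061 \cdot 10^{5}$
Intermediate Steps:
$K{\left(y,n \right)} = \frac{2 n}{-525 + y}$
$K{\left(1574,-1703 \right)} - \left(1037 + 693\right) \left(-457\right) = 2 \left(-1703\right) \frac{1}{-525 + 1574} - \left(1037 + 693\right) \left(-457\right) = 2 \left(-1703\right) \frac{1}{1049} - 1730 \left(-457\right) = 2 \left(-1703\right) \frac{1}{1049} - -790610 = - \frac{3406}{1049} + 790610 = \frac{829346484}{1049}$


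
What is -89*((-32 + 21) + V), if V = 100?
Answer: -7921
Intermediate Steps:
-89*((-32 + 21) + V) = -89*((-32 + 21) + 100) = -89*(-11 + 100) = -89*89 = -7921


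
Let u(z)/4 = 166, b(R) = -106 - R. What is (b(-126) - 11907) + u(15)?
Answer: -11223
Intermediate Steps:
u(z) = 664 (u(z) = 4*166 = 664)
(b(-126) - 11907) + u(15) = ((-106 - 1*(-126)) - 11907) + 664 = ((-106 + 126) - 11907) + 664 = (20 - 11907) + 664 = -11887 + 664 = -11223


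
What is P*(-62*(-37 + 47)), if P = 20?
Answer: -12400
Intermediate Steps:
P*(-62*(-37 + 47)) = 20*(-62*(-37 + 47)) = 20*(-62*10) = 20*(-620) = -12400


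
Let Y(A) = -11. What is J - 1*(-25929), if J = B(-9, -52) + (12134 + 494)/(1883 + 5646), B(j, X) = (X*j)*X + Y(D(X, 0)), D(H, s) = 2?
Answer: 11923506/7529 ≈ 1583.7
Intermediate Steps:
B(j, X) = -11 + j*X² (B(j, X) = (X*j)*X - 11 = j*X² - 11 = -11 + j*X²)
J = -183295935/7529 (J = (-11 - 9*(-52)²) + (12134 + 494)/(1883 + 5646) = (-11 - 9*2704) + 12628/7529 = (-11 - 24336) + 12628*(1/7529) = -24347 + 12628/7529 = -183295935/7529 ≈ -24345.)
J - 1*(-25929) = -183295935/7529 - 1*(-25929) = -183295935/7529 + 25929 = 11923506/7529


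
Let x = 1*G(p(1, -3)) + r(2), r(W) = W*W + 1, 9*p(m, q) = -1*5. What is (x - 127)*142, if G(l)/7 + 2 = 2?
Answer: -17324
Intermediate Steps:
p(m, q) = -5/9 (p(m, q) = (-1*5)/9 = (⅑)*(-5) = -5/9)
r(W) = 1 + W² (r(W) = W² + 1 = 1 + W²)
G(l) = 0 (G(l) = -14 + 7*2 = -14 + 14 = 0)
x = 5 (x = 1*0 + (1 + 2²) = 0 + (1 + 4) = 0 + 5 = 5)
(x - 127)*142 = (5 - 127)*142 = -122*142 = -17324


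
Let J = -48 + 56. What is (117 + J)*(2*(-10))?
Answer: -2500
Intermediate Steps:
J = 8
(117 + J)*(2*(-10)) = (117 + 8)*(2*(-10)) = 125*(-20) = -2500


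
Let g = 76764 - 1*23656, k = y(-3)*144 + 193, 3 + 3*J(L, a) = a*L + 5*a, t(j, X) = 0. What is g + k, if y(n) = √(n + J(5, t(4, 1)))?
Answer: 53301 + 288*I ≈ 53301.0 + 288.0*I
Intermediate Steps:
J(L, a) = -1 + 5*a/3 + L*a/3 (J(L, a) = -1 + (a*L + 5*a)/3 = -1 + (L*a + 5*a)/3 = -1 + (5*a + L*a)/3 = -1 + (5*a/3 + L*a/3) = -1 + 5*a/3 + L*a/3)
y(n) = √(-1 + n) (y(n) = √(n + (-1 + (5/3)*0 + (⅓)*5*0)) = √(n + (-1 + 0 + 0)) = √(n - 1) = √(-1 + n))
k = 193 + 288*I (k = √(-1 - 3)*144 + 193 = √(-4)*144 + 193 = (2*I)*144 + 193 = 288*I + 193 = 193 + 288*I ≈ 193.0 + 288.0*I)
g = 53108 (g = 76764 - 23656 = 53108)
g + k = 53108 + (193 + 288*I) = 53301 + 288*I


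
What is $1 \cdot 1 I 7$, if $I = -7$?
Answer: $-49$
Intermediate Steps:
$1 \cdot 1 I 7 = 1 \cdot 1 \left(-7\right) 7 = 1 \left(-7\right) 7 = \left(-7\right) 7 = -49$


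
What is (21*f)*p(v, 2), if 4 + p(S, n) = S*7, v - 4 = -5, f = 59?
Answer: -13629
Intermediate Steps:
v = -1 (v = 4 - 5 = -1)
p(S, n) = -4 + 7*S (p(S, n) = -4 + S*7 = -4 + 7*S)
(21*f)*p(v, 2) = (21*59)*(-4 + 7*(-1)) = 1239*(-4 - 7) = 1239*(-11) = -13629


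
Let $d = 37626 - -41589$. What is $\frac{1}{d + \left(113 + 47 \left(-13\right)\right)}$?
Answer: $\frac{1}{78717} \approx 1.2704 \cdot 10^{-5}$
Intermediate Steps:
$d = 79215$ ($d = 37626 + 41589 = 79215$)
$\frac{1}{d + \left(113 + 47 \left(-13\right)\right)} = \frac{1}{79215 + \left(113 + 47 \left(-13\right)\right)} = \frac{1}{79215 + \left(113 - 611\right)} = \frac{1}{79215 - 498} = \frac{1}{78717}$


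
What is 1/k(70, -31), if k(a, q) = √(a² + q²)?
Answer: √5861/5861 ≈ 0.013062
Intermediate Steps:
1/k(70, -31) = 1/(√(70² + (-31)²)) = 1/(√(4900 + 961)) = 1/(√5861) = √5861/5861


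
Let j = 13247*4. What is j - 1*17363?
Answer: 35625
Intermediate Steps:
j = 52988
j - 1*17363 = 52988 - 1*17363 = 52988 - 17363 = 35625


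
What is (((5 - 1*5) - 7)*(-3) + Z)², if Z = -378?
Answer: 127449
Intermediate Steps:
(((5 - 1*5) - 7)*(-3) + Z)² = (((5 - 1*5) - 7)*(-3) - 378)² = (((5 - 5) - 7)*(-3) - 378)² = ((0 - 7)*(-3) - 378)² = (-7*(-3) - 378)² = (21 - 378)² = (-357)² = 127449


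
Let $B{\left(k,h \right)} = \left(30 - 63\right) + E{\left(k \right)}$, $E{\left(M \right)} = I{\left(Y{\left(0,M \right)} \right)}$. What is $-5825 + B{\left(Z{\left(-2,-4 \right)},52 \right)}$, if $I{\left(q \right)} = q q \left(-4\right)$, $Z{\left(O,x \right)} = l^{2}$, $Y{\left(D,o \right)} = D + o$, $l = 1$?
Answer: $-5862$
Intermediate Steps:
$Z{\left(O,x \right)} = 1$ ($Z{\left(O,x \right)} = 1^{2} = 1$)
$I{\left(q \right)} = - 4 q^{2}$ ($I{\left(q \right)} = q^{2} \left(-4\right) = - 4 q^{2}$)
$E{\left(M \right)} = - 4 M^{2}$ ($E{\left(M \right)} = - 4 \left(0 + M\right)^{2} = - 4 M^{2}$)
$B{\left(k,h \right)} = -33 - 4 k^{2}$ ($B{\left(k,h \right)} = \left(30 - 63\right) - 4 k^{2} = -33 - 4 k^{2}$)
$-5825 + B{\left(Z{\left(-2,-4 \right)},52 \right)} = -5825 - \left(33 + 4 \cdot 1^{2}\right) = -5825 - 37 = -5862$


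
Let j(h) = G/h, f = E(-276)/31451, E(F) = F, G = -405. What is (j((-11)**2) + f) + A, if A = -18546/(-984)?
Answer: 9668567597/624113644 ≈ 15.492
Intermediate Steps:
A = 3091/164 (A = -18546*(-1/984) = 3091/164 ≈ 18.848)
f = -276/31451 ≈ -0.0087756
j(h) = -405/h
(j((-11)**2) + f) + A = (-405/((-11)**2) - 276/31451) + 3091/164 = (-405/121 - 276/31451) + 3091/164 = -12771051/3805571 + 3091/164 = 9668567597/624113644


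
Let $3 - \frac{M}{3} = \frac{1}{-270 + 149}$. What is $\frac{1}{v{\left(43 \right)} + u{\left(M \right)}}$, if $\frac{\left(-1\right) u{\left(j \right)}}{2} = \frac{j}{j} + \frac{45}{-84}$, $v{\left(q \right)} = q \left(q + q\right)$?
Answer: $\frac{14}{51759} \approx 0.00027048$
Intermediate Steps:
$M = \frac{1092}{121}$ ($M = 9 - \frac{3}{-270 + 149} = 9 - \frac{3}{-121} = 9 - - \frac{3}{121} = 9 + \frac{3}{121} = \frac{1092}{121} \approx 9.0248$)
$v{\left(q \right)} = 2 q^{2}$ ($v{\left(q \right)} = q 2 q = 2 q^{2}$)
$u{\left(j \right)} = - \frac{13}{14}$ ($u{\left(j \right)} = - 2 \left(\frac{j}{j} + \frac{45}{-84}\right) = - 2 \left(1 + 45 \left(- \frac{1}{84}\right)\right) = - 2 \left(1 - \frac{15}{28}\right) = \left(-2\right) \frac{13}{28} = - \frac{13}{14}$)
$\frac{1}{v{\left(43 \right)} + u{\left(M \right)}} = \frac{1}{2 \cdot 43^{2} - \frac{13}{14}} = \frac{1}{2 \cdot 1849 - \frac{13}{14}} = \frac{1}{3698 - \frac{13}{14}} = \frac{1}{\frac{51759}{14}} = \frac{14}{51759}$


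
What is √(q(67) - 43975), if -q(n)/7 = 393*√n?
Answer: √(-43975 - 2751*√67) ≈ 257.86*I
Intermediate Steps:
q(n) = -2751*√n
√(q(67) - 43975) = √(-2751*√67 - 43975) = √(-43975 - 2751*√67)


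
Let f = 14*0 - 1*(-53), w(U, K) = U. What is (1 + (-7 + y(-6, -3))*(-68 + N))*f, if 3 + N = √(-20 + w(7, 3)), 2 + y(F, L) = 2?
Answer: 26394 - 371*I*√13 ≈ 26394.0 - 1337.7*I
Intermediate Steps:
y(F, L) = 0 (y(F, L) = -2 + 2 = 0)
N = -3 + I*√13 (N = -3 + √(-20 + 7) = -3 + √(-13) = -3 + I*√13 ≈ -3.0 + 3.6056*I)
f = 53 (f = 0 + 53 = 53)
(1 + (-7 + y(-6, -3))*(-68 + N))*f = (1 + (-7 + 0)*(-68 + (-3 + I*√13)))*53 = (1 - 7*(-71 + I*√13))*53 = (1 + (497 - 7*I*√13))*53 = (498 - 7*I*√13)*53 = 26394 - 371*I*√13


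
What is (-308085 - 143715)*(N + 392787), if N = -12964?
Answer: -171604031400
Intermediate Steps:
(-308085 - 143715)*(N + 392787) = (-308085 - 143715)*(-12964 + 392787) = -451800*379823 = -171604031400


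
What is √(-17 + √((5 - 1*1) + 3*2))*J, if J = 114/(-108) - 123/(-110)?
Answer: 31*√(-17 + √10)/495 ≈ 0.23296*I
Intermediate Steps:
J = 31/495 (J = 114*(-1/108) - 123*(-1/110) = -19/18 + 123/110 = 31/495 ≈ 0.062626)
√(-17 + √((5 - 1*1) + 3*2))*J = √(-17 + √((5 - 1*1) + 3*2))*(31/495) = √(-17 + √((5 - 1) + 6))*(31/495) = √(-17 + √(4 + 6))*(31/495) = √(-17 + √10)*(31/495) = 31*√(-17 + √10)/495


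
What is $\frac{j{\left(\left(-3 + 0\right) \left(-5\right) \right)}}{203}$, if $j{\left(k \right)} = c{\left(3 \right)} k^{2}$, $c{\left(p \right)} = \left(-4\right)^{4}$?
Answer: $\frac{57600}{203} \approx 283.74$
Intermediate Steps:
$c{\left(p \right)} = 256$
$j{\left(k \right)} = 256 k^{2}$
$\frac{j{\left(\left(-3 + 0\right) \left(-5\right) \right)}}{203} = \frac{256 \left(\left(-3 + 0\right) \left(-5\right)\right)^{2}}{203} = 256 \left(\left(-3\right) \left(-5\right)\right)^{2} \cdot \frac{1}{203} = 256 \cdot 15^{2} \cdot \frac{1}{203} = 256 \cdot 225 \cdot \frac{1}{203} = 57600 \cdot \frac{1}{203} = \frac{57600}{203}$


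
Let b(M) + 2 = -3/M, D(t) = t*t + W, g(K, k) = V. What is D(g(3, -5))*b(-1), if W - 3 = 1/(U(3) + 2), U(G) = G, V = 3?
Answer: 61/5 ≈ 12.200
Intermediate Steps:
W = 16/5 (W = 3 + 1/(3 + 2) = 3 + 1/5 = 3 + ⅕ = 16/5 ≈ 3.2000)
g(K, k) = 3
D(t) = 16/5 + t² (D(t) = t*t + 16/5 = t² + 16/5 = 16/5 + t²)
b(M) = -2 - 3/M
D(g(3, -5))*b(-1) = (16/5 + 3²)*(-2 - 3/(-1)) = (16/5 + 9)*(-2 - 3*(-1)) = 61*(-2 + 3)/5 = (61/5)*1 = 61/5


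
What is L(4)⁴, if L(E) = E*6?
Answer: 331776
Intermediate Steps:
L(E) = 6*E
L(4)⁴ = (6*4)⁴ = 24⁴ = 331776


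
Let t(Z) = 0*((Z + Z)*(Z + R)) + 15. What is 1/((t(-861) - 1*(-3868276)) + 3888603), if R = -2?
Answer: 1/7756894 ≈ 1.2892e-7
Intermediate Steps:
t(Z) = 15 (t(Z) = 0*((Z + Z)*(Z - 2)) + 15 = 0*((2*Z)*(-2 + Z)) + 15 = 0*(2*Z*(-2 + Z)) + 15 = 0 + 15 = 15)
1/((t(-861) - 1*(-3868276)) + 3888603) = 1/((15 - 1*(-3868276)) + 3888603) = 1/((15 + 3868276) + 3888603) = 1/(3868291 + 3888603) = 1/7756894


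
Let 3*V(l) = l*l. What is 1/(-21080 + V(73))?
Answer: -3/57911 ≈ -5.1804e-5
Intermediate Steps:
V(l) = l**2/3 (V(l) = (l*l)/3 = l**2/3)
1/(-21080 + V(73)) = 1/(-21080 + (1/3)*73**2) = 1/(-21080 + (1/3)*5329) = 1/(-21080 + 5329/3) = 1/(-57911/3) = -3/57911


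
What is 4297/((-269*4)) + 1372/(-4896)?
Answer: -1407149/329256 ≈ -4.2737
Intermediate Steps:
4297/((-269*4)) + 1372/(-4896) = 4297/(-1076) + 1372*(-1/4896) = 4297*(-1/1076) - 343/1224 = -4297/1076 - 343/1224 = -1407149/329256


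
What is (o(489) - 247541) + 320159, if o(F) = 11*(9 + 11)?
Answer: 72838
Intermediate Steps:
o(F) = 220 (o(F) = 11*20 = 220)
(o(489) - 247541) + 320159 = (220 - 247541) + 320159 = -247321 + 320159 = 72838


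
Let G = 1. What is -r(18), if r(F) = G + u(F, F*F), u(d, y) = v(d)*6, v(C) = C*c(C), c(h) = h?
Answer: -1945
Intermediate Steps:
v(C) = C² (v(C) = C*C = C²)
u(d, y) = 6*d² (u(d, y) = d²*6 = 6*d²)
r(F) = 1 + 6*F²
-r(18) = -(1 + 6*18²) = -(1 + 6*324) = -(1 + 1944) = -1*1945 = -1945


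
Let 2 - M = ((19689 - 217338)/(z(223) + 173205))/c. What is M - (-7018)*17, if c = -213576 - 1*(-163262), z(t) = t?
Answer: 1041064474219087/8725856392 ≈ 1.1931e+5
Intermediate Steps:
c = -50314 (c = -213576 + 163262 = -50314)
M = 17451515135/8725856392 (M = 2 - (19689 - 217338)/(223 + 173205)/(-50314) = 2 - (-197649/173428)*(-1)/50314 = 2 - (-197649*1/173428)*(-1)/50314 = 2 - (-197649)*(-1)/(173428*50314) = 2 - 1*197649/8725856392 = 2 - 197649/8725856392 = 17451515135/8725856392 ≈ 2.0000)
M - (-7018)*17 = 17451515135/8725856392 - (-7018)*17 = 17451515135/8725856392 - 319*(-374) = 17451515135/8725856392 + 119306 = 1041064474219087/8725856392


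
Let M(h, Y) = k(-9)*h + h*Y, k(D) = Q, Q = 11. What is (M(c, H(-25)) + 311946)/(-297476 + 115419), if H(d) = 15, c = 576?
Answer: -326922/182057 ≈ -1.7957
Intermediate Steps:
k(D) = 11
M(h, Y) = 11*h + Y*h (M(h, Y) = 11*h + h*Y = 11*h + Y*h)
(M(c, H(-25)) + 311946)/(-297476 + 115419) = (576*(11 + 15) + 311946)/(-297476 + 115419) = (576*26 + 311946)/(-182057) = (14976 + 311946)*(-1/182057) = 326922*(-1/182057) = -326922/182057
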